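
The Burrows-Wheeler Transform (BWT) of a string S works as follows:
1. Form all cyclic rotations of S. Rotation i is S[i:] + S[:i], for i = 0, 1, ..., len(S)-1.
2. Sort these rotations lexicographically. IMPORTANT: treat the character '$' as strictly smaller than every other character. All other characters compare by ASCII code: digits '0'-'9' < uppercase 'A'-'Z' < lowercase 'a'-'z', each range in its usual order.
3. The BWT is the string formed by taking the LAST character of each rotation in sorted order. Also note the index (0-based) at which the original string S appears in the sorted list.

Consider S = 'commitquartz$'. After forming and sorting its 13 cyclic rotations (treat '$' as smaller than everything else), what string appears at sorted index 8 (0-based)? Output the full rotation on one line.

Answer: rtz$commitqua

Derivation:
All 13 rotations (rotation i = S[i:]+S[:i]):
  rot[0] = commitquartz$
  rot[1] = ommitquartz$c
  rot[2] = mmitquartz$co
  rot[3] = mitquartz$com
  rot[4] = itquartz$comm
  rot[5] = tquartz$commi
  rot[6] = quartz$commit
  rot[7] = uartz$commitq
  rot[8] = artz$commitqu
  rot[9] = rtz$commitqua
  rot[10] = tz$commitquar
  rot[11] = z$commitquart
  rot[12] = $commitquartz
Sorted (with $ < everything):
  sorted[0] = $commitquartz
  sorted[1] = artz$commitqu
  sorted[2] = commitquartz$
  sorted[3] = itquartz$comm
  sorted[4] = mitquartz$com
  sorted[5] = mmitquartz$co
  sorted[6] = ommitquartz$c
  sorted[7] = quartz$commit
  sorted[8] = rtz$commitqua
  sorted[9] = tquartz$commi
  sorted[10] = tz$commitquar
  sorted[11] = uartz$commitq
  sorted[12] = z$commitquart
sorted[8] = rtz$commitqua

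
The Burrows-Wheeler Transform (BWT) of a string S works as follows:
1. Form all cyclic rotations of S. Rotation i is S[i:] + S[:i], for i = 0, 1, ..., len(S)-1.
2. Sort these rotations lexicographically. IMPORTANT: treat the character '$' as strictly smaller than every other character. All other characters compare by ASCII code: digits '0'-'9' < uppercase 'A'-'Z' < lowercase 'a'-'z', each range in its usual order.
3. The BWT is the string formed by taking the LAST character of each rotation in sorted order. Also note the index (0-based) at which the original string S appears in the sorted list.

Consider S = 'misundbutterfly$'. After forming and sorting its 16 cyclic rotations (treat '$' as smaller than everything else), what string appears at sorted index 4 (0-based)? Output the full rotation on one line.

All 16 rotations (rotation i = S[i:]+S[:i]):
  rot[0] = misundbutterfly$
  rot[1] = isundbutterfly$m
  rot[2] = sundbutterfly$mi
  rot[3] = undbutterfly$mis
  rot[4] = ndbutterfly$misu
  rot[5] = dbutterfly$misun
  rot[6] = butterfly$misund
  rot[7] = utterfly$misundb
  rot[8] = tterfly$misundbu
  rot[9] = terfly$misundbut
  rot[10] = erfly$misundbutt
  rot[11] = rfly$misundbutte
  rot[12] = fly$misundbutter
  rot[13] = ly$misundbutterf
  rot[14] = y$misundbutterfl
  rot[15] = $misundbutterfly
Sorted (with $ < everything):
  sorted[0] = $misundbutterfly
  sorted[1] = butterfly$misund
  sorted[2] = dbutterfly$misun
  sorted[3] = erfly$misundbutt
  sorted[4] = fly$misundbutter
  sorted[5] = isundbutterfly$m
  sorted[6] = ly$misundbutterf
  sorted[7] = misundbutterfly$
  sorted[8] = ndbutterfly$misu
  sorted[9] = rfly$misundbutte
  sorted[10] = sundbutterfly$mi
  sorted[11] = terfly$misundbut
  sorted[12] = tterfly$misundbu
  sorted[13] = undbutterfly$mis
  sorted[14] = utterfly$misundb
  sorted[15] = y$misundbutterfl
sorted[4] = fly$misundbutter

Answer: fly$misundbutter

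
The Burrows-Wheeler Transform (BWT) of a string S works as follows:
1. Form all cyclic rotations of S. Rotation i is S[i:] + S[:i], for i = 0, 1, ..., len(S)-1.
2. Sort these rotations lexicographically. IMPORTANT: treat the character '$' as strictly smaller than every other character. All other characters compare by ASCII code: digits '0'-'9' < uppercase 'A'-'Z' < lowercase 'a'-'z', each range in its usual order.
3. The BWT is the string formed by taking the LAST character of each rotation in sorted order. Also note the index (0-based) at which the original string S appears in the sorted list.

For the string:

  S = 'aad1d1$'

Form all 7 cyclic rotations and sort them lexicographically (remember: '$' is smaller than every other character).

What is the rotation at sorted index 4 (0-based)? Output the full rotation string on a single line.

Answer: ad1d1$a

Derivation:
All 7 rotations (rotation i = S[i:]+S[:i]):
  rot[0] = aad1d1$
  rot[1] = ad1d1$a
  rot[2] = d1d1$aa
  rot[3] = 1d1$aad
  rot[4] = d1$aad1
  rot[5] = 1$aad1d
  rot[6] = $aad1d1
Sorted (with $ < everything):
  sorted[0] = $aad1d1
  sorted[1] = 1$aad1d
  sorted[2] = 1d1$aad
  sorted[3] = aad1d1$
  sorted[4] = ad1d1$a
  sorted[5] = d1$aad1
  sorted[6] = d1d1$aa
sorted[4] = ad1d1$a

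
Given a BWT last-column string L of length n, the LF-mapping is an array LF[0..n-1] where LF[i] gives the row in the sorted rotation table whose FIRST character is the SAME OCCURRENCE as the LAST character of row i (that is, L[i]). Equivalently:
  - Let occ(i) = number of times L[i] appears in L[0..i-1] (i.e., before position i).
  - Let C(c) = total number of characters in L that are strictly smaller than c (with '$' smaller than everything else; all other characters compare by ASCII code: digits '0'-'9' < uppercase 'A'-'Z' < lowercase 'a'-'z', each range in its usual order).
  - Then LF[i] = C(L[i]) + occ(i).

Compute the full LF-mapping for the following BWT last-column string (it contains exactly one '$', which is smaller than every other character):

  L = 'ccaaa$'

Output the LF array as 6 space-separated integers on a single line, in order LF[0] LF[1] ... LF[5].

Char counts: '$':1, 'a':3, 'c':2
C (first-col start): C('$')=0, C('a')=1, C('c')=4
L[0]='c': occ=0, LF[0]=C('c')+0=4+0=4
L[1]='c': occ=1, LF[1]=C('c')+1=4+1=5
L[2]='a': occ=0, LF[2]=C('a')+0=1+0=1
L[3]='a': occ=1, LF[3]=C('a')+1=1+1=2
L[4]='a': occ=2, LF[4]=C('a')+2=1+2=3
L[5]='$': occ=0, LF[5]=C('$')+0=0+0=0

Answer: 4 5 1 2 3 0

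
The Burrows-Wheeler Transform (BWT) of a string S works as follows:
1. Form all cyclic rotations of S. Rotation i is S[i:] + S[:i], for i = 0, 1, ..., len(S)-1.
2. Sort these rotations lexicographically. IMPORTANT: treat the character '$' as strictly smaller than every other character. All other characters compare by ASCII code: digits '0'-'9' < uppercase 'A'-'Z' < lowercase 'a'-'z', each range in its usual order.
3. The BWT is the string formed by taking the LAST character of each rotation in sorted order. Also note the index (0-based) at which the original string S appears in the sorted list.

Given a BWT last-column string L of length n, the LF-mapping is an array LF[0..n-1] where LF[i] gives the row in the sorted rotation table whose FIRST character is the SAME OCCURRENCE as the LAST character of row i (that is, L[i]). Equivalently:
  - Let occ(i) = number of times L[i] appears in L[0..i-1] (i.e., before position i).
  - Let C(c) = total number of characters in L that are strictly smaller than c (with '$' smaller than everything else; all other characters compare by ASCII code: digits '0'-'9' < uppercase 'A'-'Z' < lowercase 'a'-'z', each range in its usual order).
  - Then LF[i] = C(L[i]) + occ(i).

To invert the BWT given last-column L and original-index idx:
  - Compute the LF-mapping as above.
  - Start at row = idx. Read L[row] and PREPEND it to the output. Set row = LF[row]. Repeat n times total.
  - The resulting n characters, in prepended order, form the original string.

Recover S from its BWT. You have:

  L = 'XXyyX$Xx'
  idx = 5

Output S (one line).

Answer: xyXXyXX$

Derivation:
LF mapping: 1 2 6 7 3 0 4 5
Walk LF starting at row 5, prepending L[row]:
  step 1: row=5, L[5]='$', prepend. Next row=LF[5]=0
  step 2: row=0, L[0]='X', prepend. Next row=LF[0]=1
  step 3: row=1, L[1]='X', prepend. Next row=LF[1]=2
  step 4: row=2, L[2]='y', prepend. Next row=LF[2]=6
  step 5: row=6, L[6]='X', prepend. Next row=LF[6]=4
  step 6: row=4, L[4]='X', prepend. Next row=LF[4]=3
  step 7: row=3, L[3]='y', prepend. Next row=LF[3]=7
  step 8: row=7, L[7]='x', prepend. Next row=LF[7]=5
Reversed output: xyXXyXX$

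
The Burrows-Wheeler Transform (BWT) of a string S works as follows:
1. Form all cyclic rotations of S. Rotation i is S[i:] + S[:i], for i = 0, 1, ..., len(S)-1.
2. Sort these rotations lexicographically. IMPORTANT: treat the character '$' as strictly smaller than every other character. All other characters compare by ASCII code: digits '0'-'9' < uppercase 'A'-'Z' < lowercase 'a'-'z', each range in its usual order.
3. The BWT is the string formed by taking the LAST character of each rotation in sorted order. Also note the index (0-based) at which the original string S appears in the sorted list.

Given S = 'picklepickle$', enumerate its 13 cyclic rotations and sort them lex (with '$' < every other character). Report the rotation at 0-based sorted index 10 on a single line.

All 13 rotations (rotation i = S[i:]+S[:i]):
  rot[0] = picklepickle$
  rot[1] = icklepickle$p
  rot[2] = cklepickle$pi
  rot[3] = klepickle$pic
  rot[4] = lepickle$pick
  rot[5] = epickle$pickl
  rot[6] = pickle$pickle
  rot[7] = ickle$picklep
  rot[8] = ckle$picklepi
  rot[9] = kle$picklepic
  rot[10] = le$picklepick
  rot[11] = e$picklepickl
  rot[12] = $picklepickle
Sorted (with $ < everything):
  sorted[0] = $picklepickle
  sorted[1] = ckle$picklepi
  sorted[2] = cklepickle$pi
  sorted[3] = e$picklepickl
  sorted[4] = epickle$pickl
  sorted[5] = ickle$picklep
  sorted[6] = icklepickle$p
  sorted[7] = kle$picklepic
  sorted[8] = klepickle$pic
  sorted[9] = le$picklepick
  sorted[10] = lepickle$pick
  sorted[11] = pickle$pickle
  sorted[12] = picklepickle$
sorted[10] = lepickle$pick

Answer: lepickle$pick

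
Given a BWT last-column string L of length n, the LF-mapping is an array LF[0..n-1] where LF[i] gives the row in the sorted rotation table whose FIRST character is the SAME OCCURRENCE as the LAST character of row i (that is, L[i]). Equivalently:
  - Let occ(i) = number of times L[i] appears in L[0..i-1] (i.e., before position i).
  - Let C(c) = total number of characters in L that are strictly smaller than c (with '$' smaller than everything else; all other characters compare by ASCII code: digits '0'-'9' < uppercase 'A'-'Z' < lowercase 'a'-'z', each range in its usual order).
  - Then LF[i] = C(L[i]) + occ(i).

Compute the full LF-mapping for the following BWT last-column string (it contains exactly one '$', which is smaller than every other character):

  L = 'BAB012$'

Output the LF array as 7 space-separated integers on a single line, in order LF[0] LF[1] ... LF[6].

Answer: 5 4 6 1 2 3 0

Derivation:
Char counts: '$':1, '0':1, '1':1, '2':1, 'A':1, 'B':2
C (first-col start): C('$')=0, C('0')=1, C('1')=2, C('2')=3, C('A')=4, C('B')=5
L[0]='B': occ=0, LF[0]=C('B')+0=5+0=5
L[1]='A': occ=0, LF[1]=C('A')+0=4+0=4
L[2]='B': occ=1, LF[2]=C('B')+1=5+1=6
L[3]='0': occ=0, LF[3]=C('0')+0=1+0=1
L[4]='1': occ=0, LF[4]=C('1')+0=2+0=2
L[5]='2': occ=0, LF[5]=C('2')+0=3+0=3
L[6]='$': occ=0, LF[6]=C('$')+0=0+0=0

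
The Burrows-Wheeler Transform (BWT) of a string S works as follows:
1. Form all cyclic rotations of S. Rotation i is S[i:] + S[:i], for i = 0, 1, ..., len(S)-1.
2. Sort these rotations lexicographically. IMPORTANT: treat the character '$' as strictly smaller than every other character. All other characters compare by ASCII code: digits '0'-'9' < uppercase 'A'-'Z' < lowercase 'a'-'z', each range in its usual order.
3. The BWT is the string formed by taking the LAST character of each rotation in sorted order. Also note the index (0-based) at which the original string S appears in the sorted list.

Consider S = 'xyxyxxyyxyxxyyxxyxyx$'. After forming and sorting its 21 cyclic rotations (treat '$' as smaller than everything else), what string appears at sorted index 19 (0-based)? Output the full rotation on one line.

Answer: yyxxyxyx$xyxyxxyyxyxx

Derivation:
All 21 rotations (rotation i = S[i:]+S[:i]):
  rot[0] = xyxyxxyyxyxxyyxxyxyx$
  rot[1] = yxyxxyyxyxxyyxxyxyx$x
  rot[2] = xyxxyyxyxxyyxxyxyx$xy
  rot[3] = yxxyyxyxxyyxxyxyx$xyx
  rot[4] = xxyyxyxxyyxxyxyx$xyxy
  rot[5] = xyyxyxxyyxxyxyx$xyxyx
  rot[6] = yyxyxxyyxxyxyx$xyxyxx
  rot[7] = yxyxxyyxxyxyx$xyxyxxy
  rot[8] = xyxxyyxxyxyx$xyxyxxyy
  rot[9] = yxxyyxxyxyx$xyxyxxyyx
  rot[10] = xxyyxxyxyx$xyxyxxyyxy
  rot[11] = xyyxxyxyx$xyxyxxyyxyx
  rot[12] = yyxxyxyx$xyxyxxyyxyxx
  rot[13] = yxxyxyx$xyxyxxyyxyxxy
  rot[14] = xxyxyx$xyxyxxyyxyxxyy
  rot[15] = xyxyx$xyxyxxyyxyxxyyx
  rot[16] = yxyx$xyxyxxyyxyxxyyxx
  rot[17] = xyx$xyxyxxyyxyxxyyxxy
  rot[18] = yx$xyxyxxyyxyxxyyxxyx
  rot[19] = x$xyxyxxyyxyxxyyxxyxy
  rot[20] = $xyxyxxyyxyxxyyxxyxyx
Sorted (with $ < everything):
  sorted[0] = $xyxyxxyyxyxxyyxxyxyx
  sorted[1] = x$xyxyxxyyxyxxyyxxyxy
  sorted[2] = xxyxyx$xyxyxxyyxyxxyy
  sorted[3] = xxyyxxyxyx$xyxyxxyyxy
  sorted[4] = xxyyxyxxyyxxyxyx$xyxy
  sorted[5] = xyx$xyxyxxyyxyxxyyxxy
  sorted[6] = xyxxyyxxyxyx$xyxyxxyy
  sorted[7] = xyxxyyxyxxyyxxyxyx$xy
  sorted[8] = xyxyx$xyxyxxyyxyxxyyx
  sorted[9] = xyxyxxyyxyxxyyxxyxyx$
  sorted[10] = xyyxxyxyx$xyxyxxyyxyx
  sorted[11] = xyyxyxxyyxxyxyx$xyxyx
  sorted[12] = yx$xyxyxxyyxyxxyyxxyx
  sorted[13] = yxxyxyx$xyxyxxyyxyxxy
  sorted[14] = yxxyyxxyxyx$xyxyxxyyx
  sorted[15] = yxxyyxyxxyyxxyxyx$xyx
  sorted[16] = yxyx$xyxyxxyyxyxxyyxx
  sorted[17] = yxyxxyyxxyxyx$xyxyxxy
  sorted[18] = yxyxxyyxyxxyyxxyxyx$x
  sorted[19] = yyxxyxyx$xyxyxxyyxyxx
  sorted[20] = yyxyxxyyxxyxyx$xyxyxx
sorted[19] = yyxxyxyx$xyxyxxyyxyxx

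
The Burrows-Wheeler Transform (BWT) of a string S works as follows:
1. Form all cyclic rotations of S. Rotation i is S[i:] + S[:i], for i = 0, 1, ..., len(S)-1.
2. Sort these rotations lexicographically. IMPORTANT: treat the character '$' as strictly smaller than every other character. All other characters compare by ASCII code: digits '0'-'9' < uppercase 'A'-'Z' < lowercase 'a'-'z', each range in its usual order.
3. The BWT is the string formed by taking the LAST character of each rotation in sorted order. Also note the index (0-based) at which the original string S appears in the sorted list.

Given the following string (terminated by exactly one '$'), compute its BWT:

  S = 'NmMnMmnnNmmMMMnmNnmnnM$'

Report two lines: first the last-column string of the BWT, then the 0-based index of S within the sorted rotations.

All 23 rotations (rotation i = S[i:]+S[:i]):
  rot[0] = NmMnMmnnNmmMMMnmNnmnnM$
  rot[1] = mMnMmnnNmmMMMnmNnmnnM$N
  rot[2] = MnMmnnNmmMMMnmNnmnnM$Nm
  rot[3] = nMmnnNmmMMMnmNnmnnM$NmM
  rot[4] = MmnnNmmMMMnmNnmnnM$NmMn
  rot[5] = mnnNmmMMMnmNnmnnM$NmMnM
  rot[6] = nnNmmMMMnmNnmnnM$NmMnMm
  rot[7] = nNmmMMMnmNnmnnM$NmMnMmn
  rot[8] = NmmMMMnmNnmnnM$NmMnMmnn
  rot[9] = mmMMMnmNnmnnM$NmMnMmnnN
  rot[10] = mMMMnmNnmnnM$NmMnMmnnNm
  rot[11] = MMMnmNnmnnM$NmMnMmnnNmm
  rot[12] = MMnmNnmnnM$NmMnMmnnNmmM
  rot[13] = MnmNnmnnM$NmMnMmnnNmmMM
  rot[14] = nmNnmnnM$NmMnMmnnNmmMMM
  rot[15] = mNnmnnM$NmMnMmnnNmmMMMn
  rot[16] = NnmnnM$NmMnMmnnNmmMMMnm
  rot[17] = nmnnM$NmMnMmnnNmmMMMnmN
  rot[18] = mnnM$NmMnMmnnNmmMMMnmNn
  rot[19] = nnM$NmMnMmnnNmmMMMnmNnm
  rot[20] = nM$NmMnMmnnNmmMMMnmNnmn
  rot[21] = M$NmMnMmnnNmmMMMnmNnmnn
  rot[22] = $NmMnMmnnNmmMMMnmNnmnnM
Sorted (with $ < everything):
  sorted[0] = $NmMnMmnnNmmMMMnmNnmnnM  (last char: 'M')
  sorted[1] = M$NmMnMmnnNmmMMMnmNnmnn  (last char: 'n')
  sorted[2] = MMMnmNnmnnM$NmMnMmnnNmm  (last char: 'm')
  sorted[3] = MMnmNnmnnM$NmMnMmnnNmmM  (last char: 'M')
  sorted[4] = MmnnNmmMMMnmNnmnnM$NmMn  (last char: 'n')
  sorted[5] = MnMmnnNmmMMMnmNnmnnM$Nm  (last char: 'm')
  sorted[6] = MnmNnmnnM$NmMnMmnnNmmMM  (last char: 'M')
  sorted[7] = NmMnMmnnNmmMMMnmNnmnnM$  (last char: '$')
  sorted[8] = NmmMMMnmNnmnnM$NmMnMmnn  (last char: 'n')
  sorted[9] = NnmnnM$NmMnMmnnNmmMMMnm  (last char: 'm')
  sorted[10] = mMMMnmNnmnnM$NmMnMmnnNm  (last char: 'm')
  sorted[11] = mMnMmnnNmmMMMnmNnmnnM$N  (last char: 'N')
  sorted[12] = mNnmnnM$NmMnMmnnNmmMMMn  (last char: 'n')
  sorted[13] = mmMMMnmNnmnnM$NmMnMmnnN  (last char: 'N')
  sorted[14] = mnnM$NmMnMmnnNmmMMMnmNn  (last char: 'n')
  sorted[15] = mnnNmmMMMnmNnmnnM$NmMnM  (last char: 'M')
  sorted[16] = nM$NmMnMmnnNmmMMMnmNnmn  (last char: 'n')
  sorted[17] = nMmnnNmmMMMnmNnmnnM$NmM  (last char: 'M')
  sorted[18] = nNmmMMMnmNnmnnM$NmMnMmn  (last char: 'n')
  sorted[19] = nmNnmnnM$NmMnMmnnNmmMMM  (last char: 'M')
  sorted[20] = nmnnM$NmMnMmnnNmmMMMnmN  (last char: 'N')
  sorted[21] = nnM$NmMnMmnnNmmMMMnmNnm  (last char: 'm')
  sorted[22] = nnNmmMMMnmNnmnnM$NmMnMm  (last char: 'm')
Last column: MnmMnmM$nmmNnNnMnMnMNmm
Original string S is at sorted index 7

Answer: MnmMnmM$nmmNnNnMnMnMNmm
7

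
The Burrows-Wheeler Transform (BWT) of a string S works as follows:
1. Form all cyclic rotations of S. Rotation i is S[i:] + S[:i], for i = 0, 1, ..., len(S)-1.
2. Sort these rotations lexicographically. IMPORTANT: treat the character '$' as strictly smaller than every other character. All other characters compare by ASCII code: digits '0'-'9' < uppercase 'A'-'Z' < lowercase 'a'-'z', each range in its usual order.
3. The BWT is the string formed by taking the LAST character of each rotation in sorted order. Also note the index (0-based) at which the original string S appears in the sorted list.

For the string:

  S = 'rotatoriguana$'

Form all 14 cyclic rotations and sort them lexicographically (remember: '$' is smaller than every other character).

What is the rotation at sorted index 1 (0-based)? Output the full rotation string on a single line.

Answer: a$rotatoriguan

Derivation:
All 14 rotations (rotation i = S[i:]+S[:i]):
  rot[0] = rotatoriguana$
  rot[1] = otatoriguana$r
  rot[2] = tatoriguana$ro
  rot[3] = atoriguana$rot
  rot[4] = toriguana$rota
  rot[5] = origuana$rotat
  rot[6] = riguana$rotato
  rot[7] = iguana$rotator
  rot[8] = guana$rotatori
  rot[9] = uana$rotatorig
  rot[10] = ana$rotatorigu
  rot[11] = na$rotatorigua
  rot[12] = a$rotatoriguan
  rot[13] = $rotatoriguana
Sorted (with $ < everything):
  sorted[0] = $rotatoriguana
  sorted[1] = a$rotatoriguan
  sorted[2] = ana$rotatorigu
  sorted[3] = atoriguana$rot
  sorted[4] = guana$rotatori
  sorted[5] = iguana$rotator
  sorted[6] = na$rotatorigua
  sorted[7] = origuana$rotat
  sorted[8] = otatoriguana$r
  sorted[9] = riguana$rotato
  sorted[10] = rotatoriguana$
  sorted[11] = tatoriguana$ro
  sorted[12] = toriguana$rota
  sorted[13] = uana$rotatorig
sorted[1] = a$rotatoriguan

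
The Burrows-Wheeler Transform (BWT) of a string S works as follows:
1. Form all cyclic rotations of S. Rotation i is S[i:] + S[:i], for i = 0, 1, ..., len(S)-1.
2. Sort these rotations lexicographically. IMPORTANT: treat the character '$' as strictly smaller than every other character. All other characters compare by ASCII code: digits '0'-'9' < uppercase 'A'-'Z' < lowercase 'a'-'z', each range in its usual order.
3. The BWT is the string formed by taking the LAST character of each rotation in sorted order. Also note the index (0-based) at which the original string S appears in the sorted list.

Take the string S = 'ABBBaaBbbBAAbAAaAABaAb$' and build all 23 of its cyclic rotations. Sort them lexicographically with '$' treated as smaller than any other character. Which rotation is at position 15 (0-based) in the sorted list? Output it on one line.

All 23 rotations (rotation i = S[i:]+S[:i]):
  rot[0] = ABBBaaBbbBAAbAAaAABaAb$
  rot[1] = BBBaaBbbBAAbAAaAABaAb$A
  rot[2] = BBaaBbbBAAbAAaAABaAb$AB
  rot[3] = BaaBbbBAAbAAaAABaAb$ABB
  rot[4] = aaBbbBAAbAAaAABaAb$ABBB
  rot[5] = aBbbBAAbAAaAABaAb$ABBBa
  rot[6] = BbbBAAbAAaAABaAb$ABBBaa
  rot[7] = bbBAAbAAaAABaAb$ABBBaaB
  rot[8] = bBAAbAAaAABaAb$ABBBaaBb
  rot[9] = BAAbAAaAABaAb$ABBBaaBbb
  rot[10] = AAbAAaAABaAb$ABBBaaBbbB
  rot[11] = AbAAaAABaAb$ABBBaaBbbBA
  rot[12] = bAAaAABaAb$ABBBaaBbbBAA
  rot[13] = AAaAABaAb$ABBBaaBbbBAAb
  rot[14] = AaAABaAb$ABBBaaBbbBAAbA
  rot[15] = aAABaAb$ABBBaaBbbBAAbAA
  rot[16] = AABaAb$ABBBaaBbbBAAbAAa
  rot[17] = ABaAb$ABBBaaBbbBAAbAAaA
  rot[18] = BaAb$ABBBaaBbbBAAbAAaAA
  rot[19] = aAb$ABBBaaBbbBAAbAAaAAB
  rot[20] = Ab$ABBBaaBbbBAAbAAaAABa
  rot[21] = b$ABBBaaBbbBAAbAAaAABaA
  rot[22] = $ABBBaaBbbBAAbAAaAABaAb
Sorted (with $ < everything):
  sorted[0] = $ABBBaaBbbBAAbAAaAABaAb
  sorted[1] = AABaAb$ABBBaaBbbBAAbAAa
  sorted[2] = AAaAABaAb$ABBBaaBbbBAAb
  sorted[3] = AAbAAaAABaAb$ABBBaaBbbB
  sorted[4] = ABBBaaBbbBAAbAAaAABaAb$
  sorted[5] = ABaAb$ABBBaaBbbBAAbAAaA
  sorted[6] = AaAABaAb$ABBBaaBbbBAAbA
  sorted[7] = Ab$ABBBaaBbbBAAbAAaAABa
  sorted[8] = AbAAaAABaAb$ABBBaaBbbBA
  sorted[9] = BAAbAAaAABaAb$ABBBaaBbb
  sorted[10] = BBBaaBbbBAAbAAaAABaAb$A
  sorted[11] = BBaaBbbBAAbAAaAABaAb$AB
  sorted[12] = BaAb$ABBBaaBbbBAAbAAaAA
  sorted[13] = BaaBbbBAAbAAaAABaAb$ABB
  sorted[14] = BbbBAAbAAaAABaAb$ABBBaa
  sorted[15] = aAABaAb$ABBBaaBbbBAAbAA
  sorted[16] = aAb$ABBBaaBbbBAAbAAaAAB
  sorted[17] = aBbbBAAbAAaAABaAb$ABBBa
  sorted[18] = aaBbbBAAbAAaAABaAb$ABBB
  sorted[19] = b$ABBBaaBbbBAAbAAaAABaA
  sorted[20] = bAAaAABaAb$ABBBaaBbbBAA
  sorted[21] = bBAAbAAaAABaAb$ABBBaaBb
  sorted[22] = bbBAAbAAaAABaAb$ABBBaaB
sorted[15] = aAABaAb$ABBBaaBbbBAAbAA

Answer: aAABaAb$ABBBaaBbbBAAbAA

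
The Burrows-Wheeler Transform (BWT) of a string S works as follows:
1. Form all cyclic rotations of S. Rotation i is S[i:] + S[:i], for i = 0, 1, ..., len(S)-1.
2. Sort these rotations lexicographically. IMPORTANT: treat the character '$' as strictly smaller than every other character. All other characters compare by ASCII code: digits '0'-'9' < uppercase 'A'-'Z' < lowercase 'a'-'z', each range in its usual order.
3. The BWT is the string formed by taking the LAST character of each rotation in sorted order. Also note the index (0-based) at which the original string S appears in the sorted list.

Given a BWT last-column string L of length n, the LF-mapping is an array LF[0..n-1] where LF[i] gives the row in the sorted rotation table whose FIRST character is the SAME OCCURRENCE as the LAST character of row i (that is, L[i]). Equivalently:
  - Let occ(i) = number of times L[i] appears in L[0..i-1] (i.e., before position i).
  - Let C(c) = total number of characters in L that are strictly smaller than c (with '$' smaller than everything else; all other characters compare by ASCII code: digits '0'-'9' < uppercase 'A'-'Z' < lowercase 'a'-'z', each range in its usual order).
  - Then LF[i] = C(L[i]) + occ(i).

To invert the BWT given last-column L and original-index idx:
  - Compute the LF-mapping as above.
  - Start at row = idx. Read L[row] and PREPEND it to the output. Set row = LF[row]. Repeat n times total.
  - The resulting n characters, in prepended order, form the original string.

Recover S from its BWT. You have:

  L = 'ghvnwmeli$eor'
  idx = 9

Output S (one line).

Answer: overwhelming$

Derivation:
LF mapping: 3 4 11 8 12 7 1 6 5 0 2 9 10
Walk LF starting at row 9, prepending L[row]:
  step 1: row=9, L[9]='$', prepend. Next row=LF[9]=0
  step 2: row=0, L[0]='g', prepend. Next row=LF[0]=3
  step 3: row=3, L[3]='n', prepend. Next row=LF[3]=8
  step 4: row=8, L[8]='i', prepend. Next row=LF[8]=5
  step 5: row=5, L[5]='m', prepend. Next row=LF[5]=7
  step 6: row=7, L[7]='l', prepend. Next row=LF[7]=6
  step 7: row=6, L[6]='e', prepend. Next row=LF[6]=1
  step 8: row=1, L[1]='h', prepend. Next row=LF[1]=4
  step 9: row=4, L[4]='w', prepend. Next row=LF[4]=12
  step 10: row=12, L[12]='r', prepend. Next row=LF[12]=10
  step 11: row=10, L[10]='e', prepend. Next row=LF[10]=2
  step 12: row=2, L[2]='v', prepend. Next row=LF[2]=11
  step 13: row=11, L[11]='o', prepend. Next row=LF[11]=9
Reversed output: overwhelming$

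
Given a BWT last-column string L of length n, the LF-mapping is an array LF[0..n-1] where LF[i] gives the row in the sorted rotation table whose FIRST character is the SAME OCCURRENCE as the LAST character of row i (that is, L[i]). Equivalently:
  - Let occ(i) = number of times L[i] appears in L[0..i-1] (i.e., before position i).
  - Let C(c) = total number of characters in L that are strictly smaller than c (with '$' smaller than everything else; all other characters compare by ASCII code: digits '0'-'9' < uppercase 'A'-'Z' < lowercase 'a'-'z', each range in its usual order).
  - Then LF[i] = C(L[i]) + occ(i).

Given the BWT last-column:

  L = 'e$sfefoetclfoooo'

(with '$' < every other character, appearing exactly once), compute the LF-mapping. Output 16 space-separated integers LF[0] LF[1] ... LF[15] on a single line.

Char counts: '$':1, 'c':1, 'e':3, 'f':3, 'l':1, 'o':5, 's':1, 't':1
C (first-col start): C('$')=0, C('c')=1, C('e')=2, C('f')=5, C('l')=8, C('o')=9, C('s')=14, C('t')=15
L[0]='e': occ=0, LF[0]=C('e')+0=2+0=2
L[1]='$': occ=0, LF[1]=C('$')+0=0+0=0
L[2]='s': occ=0, LF[2]=C('s')+0=14+0=14
L[3]='f': occ=0, LF[3]=C('f')+0=5+0=5
L[4]='e': occ=1, LF[4]=C('e')+1=2+1=3
L[5]='f': occ=1, LF[5]=C('f')+1=5+1=6
L[6]='o': occ=0, LF[6]=C('o')+0=9+0=9
L[7]='e': occ=2, LF[7]=C('e')+2=2+2=4
L[8]='t': occ=0, LF[8]=C('t')+0=15+0=15
L[9]='c': occ=0, LF[9]=C('c')+0=1+0=1
L[10]='l': occ=0, LF[10]=C('l')+0=8+0=8
L[11]='f': occ=2, LF[11]=C('f')+2=5+2=7
L[12]='o': occ=1, LF[12]=C('o')+1=9+1=10
L[13]='o': occ=2, LF[13]=C('o')+2=9+2=11
L[14]='o': occ=3, LF[14]=C('o')+3=9+3=12
L[15]='o': occ=4, LF[15]=C('o')+4=9+4=13

Answer: 2 0 14 5 3 6 9 4 15 1 8 7 10 11 12 13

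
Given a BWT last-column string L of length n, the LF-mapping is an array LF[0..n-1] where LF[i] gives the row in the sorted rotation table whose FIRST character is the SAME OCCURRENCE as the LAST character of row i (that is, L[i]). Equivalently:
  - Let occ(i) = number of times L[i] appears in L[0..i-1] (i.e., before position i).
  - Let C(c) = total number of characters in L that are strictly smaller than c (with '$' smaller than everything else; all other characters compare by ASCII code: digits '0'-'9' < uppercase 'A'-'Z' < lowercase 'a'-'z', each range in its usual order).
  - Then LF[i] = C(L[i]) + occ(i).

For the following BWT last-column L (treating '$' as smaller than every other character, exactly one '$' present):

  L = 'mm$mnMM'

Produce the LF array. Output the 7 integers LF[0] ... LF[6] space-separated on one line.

Char counts: '$':1, 'M':2, 'm':3, 'n':1
C (first-col start): C('$')=0, C('M')=1, C('m')=3, C('n')=6
L[0]='m': occ=0, LF[0]=C('m')+0=3+0=3
L[1]='m': occ=1, LF[1]=C('m')+1=3+1=4
L[2]='$': occ=0, LF[2]=C('$')+0=0+0=0
L[3]='m': occ=2, LF[3]=C('m')+2=3+2=5
L[4]='n': occ=0, LF[4]=C('n')+0=6+0=6
L[5]='M': occ=0, LF[5]=C('M')+0=1+0=1
L[6]='M': occ=1, LF[6]=C('M')+1=1+1=2

Answer: 3 4 0 5 6 1 2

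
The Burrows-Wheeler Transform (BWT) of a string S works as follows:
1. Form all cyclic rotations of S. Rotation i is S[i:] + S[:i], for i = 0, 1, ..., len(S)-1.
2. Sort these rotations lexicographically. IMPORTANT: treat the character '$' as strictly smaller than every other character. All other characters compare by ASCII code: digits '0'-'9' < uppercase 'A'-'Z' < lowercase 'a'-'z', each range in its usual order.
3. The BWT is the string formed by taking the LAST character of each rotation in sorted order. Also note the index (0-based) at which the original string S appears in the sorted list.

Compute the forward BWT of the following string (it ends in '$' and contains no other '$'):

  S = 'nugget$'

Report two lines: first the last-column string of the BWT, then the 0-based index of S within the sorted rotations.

Answer: tggu$en
4

Derivation:
All 7 rotations (rotation i = S[i:]+S[:i]):
  rot[0] = nugget$
  rot[1] = ugget$n
  rot[2] = gget$nu
  rot[3] = get$nug
  rot[4] = et$nugg
  rot[5] = t$nugge
  rot[6] = $nugget
Sorted (with $ < everything):
  sorted[0] = $nugget  (last char: 't')
  sorted[1] = et$nugg  (last char: 'g')
  sorted[2] = get$nug  (last char: 'g')
  sorted[3] = gget$nu  (last char: 'u')
  sorted[4] = nugget$  (last char: '$')
  sorted[5] = t$nugge  (last char: 'e')
  sorted[6] = ugget$n  (last char: 'n')
Last column: tggu$en
Original string S is at sorted index 4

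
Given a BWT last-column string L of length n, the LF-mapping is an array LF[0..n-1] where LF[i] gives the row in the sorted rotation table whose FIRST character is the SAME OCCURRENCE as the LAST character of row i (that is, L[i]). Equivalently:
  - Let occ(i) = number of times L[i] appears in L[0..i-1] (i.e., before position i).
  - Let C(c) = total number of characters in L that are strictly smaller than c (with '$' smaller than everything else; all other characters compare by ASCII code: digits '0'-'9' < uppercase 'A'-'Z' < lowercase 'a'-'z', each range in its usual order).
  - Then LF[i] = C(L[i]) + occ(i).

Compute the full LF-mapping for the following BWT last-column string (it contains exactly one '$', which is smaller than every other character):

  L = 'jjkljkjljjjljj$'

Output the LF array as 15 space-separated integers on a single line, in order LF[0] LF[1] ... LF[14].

Answer: 1 2 10 12 3 11 4 13 5 6 7 14 8 9 0

Derivation:
Char counts: '$':1, 'j':9, 'k':2, 'l':3
C (first-col start): C('$')=0, C('j')=1, C('k')=10, C('l')=12
L[0]='j': occ=0, LF[0]=C('j')+0=1+0=1
L[1]='j': occ=1, LF[1]=C('j')+1=1+1=2
L[2]='k': occ=0, LF[2]=C('k')+0=10+0=10
L[3]='l': occ=0, LF[3]=C('l')+0=12+0=12
L[4]='j': occ=2, LF[4]=C('j')+2=1+2=3
L[5]='k': occ=1, LF[5]=C('k')+1=10+1=11
L[6]='j': occ=3, LF[6]=C('j')+3=1+3=4
L[7]='l': occ=1, LF[7]=C('l')+1=12+1=13
L[8]='j': occ=4, LF[8]=C('j')+4=1+4=5
L[9]='j': occ=5, LF[9]=C('j')+5=1+5=6
L[10]='j': occ=6, LF[10]=C('j')+6=1+6=7
L[11]='l': occ=2, LF[11]=C('l')+2=12+2=14
L[12]='j': occ=7, LF[12]=C('j')+7=1+7=8
L[13]='j': occ=8, LF[13]=C('j')+8=1+8=9
L[14]='$': occ=0, LF[14]=C('$')+0=0+0=0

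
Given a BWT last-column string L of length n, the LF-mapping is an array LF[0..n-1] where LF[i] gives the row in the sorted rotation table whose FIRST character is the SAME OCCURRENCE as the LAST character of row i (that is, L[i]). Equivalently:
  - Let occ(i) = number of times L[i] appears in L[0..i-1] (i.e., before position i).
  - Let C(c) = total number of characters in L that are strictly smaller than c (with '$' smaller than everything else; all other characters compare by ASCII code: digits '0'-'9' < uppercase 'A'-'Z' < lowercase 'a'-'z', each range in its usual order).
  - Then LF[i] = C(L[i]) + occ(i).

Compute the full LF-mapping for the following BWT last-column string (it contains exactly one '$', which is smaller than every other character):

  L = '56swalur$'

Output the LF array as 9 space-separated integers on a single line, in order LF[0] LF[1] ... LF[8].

Char counts: '$':1, '5':1, '6':1, 'a':1, 'l':1, 'r':1, 's':1, 'u':1, 'w':1
C (first-col start): C('$')=0, C('5')=1, C('6')=2, C('a')=3, C('l')=4, C('r')=5, C('s')=6, C('u')=7, C('w')=8
L[0]='5': occ=0, LF[0]=C('5')+0=1+0=1
L[1]='6': occ=0, LF[1]=C('6')+0=2+0=2
L[2]='s': occ=0, LF[2]=C('s')+0=6+0=6
L[3]='w': occ=0, LF[3]=C('w')+0=8+0=8
L[4]='a': occ=0, LF[4]=C('a')+0=3+0=3
L[5]='l': occ=0, LF[5]=C('l')+0=4+0=4
L[6]='u': occ=0, LF[6]=C('u')+0=7+0=7
L[7]='r': occ=0, LF[7]=C('r')+0=5+0=5
L[8]='$': occ=0, LF[8]=C('$')+0=0+0=0

Answer: 1 2 6 8 3 4 7 5 0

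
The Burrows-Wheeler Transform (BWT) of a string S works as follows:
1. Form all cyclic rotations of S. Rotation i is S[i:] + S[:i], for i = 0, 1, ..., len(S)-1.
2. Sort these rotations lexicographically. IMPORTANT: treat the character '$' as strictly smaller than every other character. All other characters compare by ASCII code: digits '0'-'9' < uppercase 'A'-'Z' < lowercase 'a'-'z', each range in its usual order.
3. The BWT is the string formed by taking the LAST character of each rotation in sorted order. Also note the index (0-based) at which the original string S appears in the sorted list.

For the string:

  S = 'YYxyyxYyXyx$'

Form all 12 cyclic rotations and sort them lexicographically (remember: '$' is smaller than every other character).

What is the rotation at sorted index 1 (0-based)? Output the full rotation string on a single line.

All 12 rotations (rotation i = S[i:]+S[:i]):
  rot[0] = YYxyyxYyXyx$
  rot[1] = YxyyxYyXyx$Y
  rot[2] = xyyxYyXyx$YY
  rot[3] = yyxYyXyx$YYx
  rot[4] = yxYyXyx$YYxy
  rot[5] = xYyXyx$YYxyy
  rot[6] = YyXyx$YYxyyx
  rot[7] = yXyx$YYxyyxY
  rot[8] = Xyx$YYxyyxYy
  rot[9] = yx$YYxyyxYyX
  rot[10] = x$YYxyyxYyXy
  rot[11] = $YYxyyxYyXyx
Sorted (with $ < everything):
  sorted[0] = $YYxyyxYyXyx
  sorted[1] = Xyx$YYxyyxYy
  sorted[2] = YYxyyxYyXyx$
  sorted[3] = YxyyxYyXyx$Y
  sorted[4] = YyXyx$YYxyyx
  sorted[5] = x$YYxyyxYyXy
  sorted[6] = xYyXyx$YYxyy
  sorted[7] = xyyxYyXyx$YY
  sorted[8] = yXyx$YYxyyxY
  sorted[9] = yx$YYxyyxYyX
  sorted[10] = yxYyXyx$YYxy
  sorted[11] = yyxYyXyx$YYx
sorted[1] = Xyx$YYxyyxYy

Answer: Xyx$YYxyyxYy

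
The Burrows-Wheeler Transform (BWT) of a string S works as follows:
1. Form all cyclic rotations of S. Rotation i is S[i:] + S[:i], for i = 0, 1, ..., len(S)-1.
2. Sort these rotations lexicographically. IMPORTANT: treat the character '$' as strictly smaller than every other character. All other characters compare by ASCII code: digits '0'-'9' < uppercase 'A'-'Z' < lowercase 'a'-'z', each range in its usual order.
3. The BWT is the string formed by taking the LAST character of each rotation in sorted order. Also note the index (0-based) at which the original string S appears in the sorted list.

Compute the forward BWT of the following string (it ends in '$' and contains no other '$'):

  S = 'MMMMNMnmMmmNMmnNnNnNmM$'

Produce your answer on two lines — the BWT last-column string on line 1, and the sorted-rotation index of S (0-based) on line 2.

Answer: Mm$MMMmNNmMnnnNnmMMNNmM
2

Derivation:
All 23 rotations (rotation i = S[i:]+S[:i]):
  rot[0] = MMMMNMnmMmmNMmnNnNnNmM$
  rot[1] = MMMNMnmMmmNMmnNnNnNmM$M
  rot[2] = MMNMnmMmmNMmnNnNnNmM$MM
  rot[3] = MNMnmMmmNMmnNnNnNmM$MMM
  rot[4] = NMnmMmmNMmnNnNnNmM$MMMM
  rot[5] = MnmMmmNMmnNnNnNmM$MMMMN
  rot[6] = nmMmmNMmnNnNnNmM$MMMMNM
  rot[7] = mMmmNMmnNnNnNmM$MMMMNMn
  rot[8] = MmmNMmnNnNnNmM$MMMMNMnm
  rot[9] = mmNMmnNnNnNmM$MMMMNMnmM
  rot[10] = mNMmnNnNnNmM$MMMMNMnmMm
  rot[11] = NMmnNnNnNmM$MMMMNMnmMmm
  rot[12] = MmnNnNnNmM$MMMMNMnmMmmN
  rot[13] = mnNnNnNmM$MMMMNMnmMmmNM
  rot[14] = nNnNnNmM$MMMMNMnmMmmNMm
  rot[15] = NnNnNmM$MMMMNMnmMmmNMmn
  rot[16] = nNnNmM$MMMMNMnmMmmNMmnN
  rot[17] = NnNmM$MMMMNMnmMmmNMmnNn
  rot[18] = nNmM$MMMMNMnmMmmNMmnNnN
  rot[19] = NmM$MMMMNMnmMmmNMmnNnNn
  rot[20] = mM$MMMMNMnmMmmNMmnNnNnN
  rot[21] = M$MMMMNMnmMmmNMmnNnNnNm
  rot[22] = $MMMMNMnmMmmNMmnNnNnNmM
Sorted (with $ < everything):
  sorted[0] = $MMMMNMnmMmmNMmnNnNnNmM  (last char: 'M')
  sorted[1] = M$MMMMNMnmMmmNMmnNnNnNm  (last char: 'm')
  sorted[2] = MMMMNMnmMmmNMmnNnNnNmM$  (last char: '$')
  sorted[3] = MMMNMnmMmmNMmnNnNnNmM$M  (last char: 'M')
  sorted[4] = MMNMnmMmmNMmnNnNnNmM$MM  (last char: 'M')
  sorted[5] = MNMnmMmmNMmnNnNnNmM$MMM  (last char: 'M')
  sorted[6] = MmmNMmnNnNnNmM$MMMMNMnm  (last char: 'm')
  sorted[7] = MmnNnNnNmM$MMMMNMnmMmmN  (last char: 'N')
  sorted[8] = MnmMmmNMmnNnNnNmM$MMMMN  (last char: 'N')
  sorted[9] = NMmnNnNnNmM$MMMMNMnmMmm  (last char: 'm')
  sorted[10] = NMnmMmmNMmnNnNnNmM$MMMM  (last char: 'M')
  sorted[11] = NmM$MMMMNMnmMmmNMmnNnNn  (last char: 'n')
  sorted[12] = NnNmM$MMMMNMnmMmmNMmnNn  (last char: 'n')
  sorted[13] = NnNnNmM$MMMMNMnmMmmNMmn  (last char: 'n')
  sorted[14] = mM$MMMMNMnmMmmNMmnNnNnN  (last char: 'N')
  sorted[15] = mMmmNMmnNnNnNmM$MMMMNMn  (last char: 'n')
  sorted[16] = mNMmnNnNnNmM$MMMMNMnmMm  (last char: 'm')
  sorted[17] = mmNMmnNnNnNmM$MMMMNMnmM  (last char: 'M')
  sorted[18] = mnNnNnNmM$MMMMNMnmMmmNM  (last char: 'M')
  sorted[19] = nNmM$MMMMNMnmMmmNMmnNnN  (last char: 'N')
  sorted[20] = nNnNmM$MMMMNMnmMmmNMmnN  (last char: 'N')
  sorted[21] = nNnNnNmM$MMMMNMnmMmmNMm  (last char: 'm')
  sorted[22] = nmMmmNMmnNnNnNmM$MMMMNM  (last char: 'M')
Last column: Mm$MMMmNNmMnnnNnmMMNNmM
Original string S is at sorted index 2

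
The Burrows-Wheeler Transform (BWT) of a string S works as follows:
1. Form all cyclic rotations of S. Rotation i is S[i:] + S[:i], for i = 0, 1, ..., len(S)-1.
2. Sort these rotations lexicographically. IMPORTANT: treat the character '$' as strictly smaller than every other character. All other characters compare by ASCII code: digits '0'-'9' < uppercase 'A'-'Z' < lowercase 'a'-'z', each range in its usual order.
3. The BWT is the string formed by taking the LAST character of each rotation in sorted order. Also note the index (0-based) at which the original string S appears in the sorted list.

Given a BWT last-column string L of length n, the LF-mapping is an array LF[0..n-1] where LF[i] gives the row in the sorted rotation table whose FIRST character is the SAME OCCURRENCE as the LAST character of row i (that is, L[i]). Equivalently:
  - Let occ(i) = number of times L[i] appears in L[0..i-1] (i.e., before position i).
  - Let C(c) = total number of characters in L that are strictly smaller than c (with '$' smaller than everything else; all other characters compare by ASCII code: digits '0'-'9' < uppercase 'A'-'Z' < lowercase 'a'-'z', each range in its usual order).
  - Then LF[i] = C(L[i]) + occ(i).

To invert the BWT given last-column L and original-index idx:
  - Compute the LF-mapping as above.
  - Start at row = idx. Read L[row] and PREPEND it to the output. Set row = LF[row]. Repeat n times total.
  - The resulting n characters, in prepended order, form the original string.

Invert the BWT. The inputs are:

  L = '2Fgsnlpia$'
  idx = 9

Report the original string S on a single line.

Answer: saplingF2$

Derivation:
LF mapping: 1 2 4 9 7 6 8 5 3 0
Walk LF starting at row 9, prepending L[row]:
  step 1: row=9, L[9]='$', prepend. Next row=LF[9]=0
  step 2: row=0, L[0]='2', prepend. Next row=LF[0]=1
  step 3: row=1, L[1]='F', prepend. Next row=LF[1]=2
  step 4: row=2, L[2]='g', prepend. Next row=LF[2]=4
  step 5: row=4, L[4]='n', prepend. Next row=LF[4]=7
  step 6: row=7, L[7]='i', prepend. Next row=LF[7]=5
  step 7: row=5, L[5]='l', prepend. Next row=LF[5]=6
  step 8: row=6, L[6]='p', prepend. Next row=LF[6]=8
  step 9: row=8, L[8]='a', prepend. Next row=LF[8]=3
  step 10: row=3, L[3]='s', prepend. Next row=LF[3]=9
Reversed output: saplingF2$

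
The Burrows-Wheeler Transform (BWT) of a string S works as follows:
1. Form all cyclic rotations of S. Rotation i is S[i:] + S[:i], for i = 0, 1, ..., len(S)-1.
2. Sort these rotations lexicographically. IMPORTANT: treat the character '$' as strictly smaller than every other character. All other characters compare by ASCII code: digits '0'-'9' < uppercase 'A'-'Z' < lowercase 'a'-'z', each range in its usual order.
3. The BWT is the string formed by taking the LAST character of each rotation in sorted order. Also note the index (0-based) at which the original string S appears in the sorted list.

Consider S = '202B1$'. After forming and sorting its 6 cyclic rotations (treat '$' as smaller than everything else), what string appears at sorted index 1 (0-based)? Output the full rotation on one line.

All 6 rotations (rotation i = S[i:]+S[:i]):
  rot[0] = 202B1$
  rot[1] = 02B1$2
  rot[2] = 2B1$20
  rot[3] = B1$202
  rot[4] = 1$202B
  rot[5] = $202B1
Sorted (with $ < everything):
  sorted[0] = $202B1
  sorted[1] = 02B1$2
  sorted[2] = 1$202B
  sorted[3] = 202B1$
  sorted[4] = 2B1$20
  sorted[5] = B1$202
sorted[1] = 02B1$2

Answer: 02B1$2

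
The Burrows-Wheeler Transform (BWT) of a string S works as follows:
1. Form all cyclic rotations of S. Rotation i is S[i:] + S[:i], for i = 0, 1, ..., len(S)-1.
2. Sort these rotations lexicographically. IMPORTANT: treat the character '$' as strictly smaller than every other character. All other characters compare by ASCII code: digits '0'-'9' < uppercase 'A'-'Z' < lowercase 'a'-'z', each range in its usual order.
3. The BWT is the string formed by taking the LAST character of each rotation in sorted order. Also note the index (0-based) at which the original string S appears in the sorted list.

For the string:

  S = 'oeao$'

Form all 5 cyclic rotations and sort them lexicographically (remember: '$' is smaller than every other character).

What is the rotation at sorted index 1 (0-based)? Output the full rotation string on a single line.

All 5 rotations (rotation i = S[i:]+S[:i]):
  rot[0] = oeao$
  rot[1] = eao$o
  rot[2] = ao$oe
  rot[3] = o$oea
  rot[4] = $oeao
Sorted (with $ < everything):
  sorted[0] = $oeao
  sorted[1] = ao$oe
  sorted[2] = eao$o
  sorted[3] = o$oea
  sorted[4] = oeao$
sorted[1] = ao$oe

Answer: ao$oe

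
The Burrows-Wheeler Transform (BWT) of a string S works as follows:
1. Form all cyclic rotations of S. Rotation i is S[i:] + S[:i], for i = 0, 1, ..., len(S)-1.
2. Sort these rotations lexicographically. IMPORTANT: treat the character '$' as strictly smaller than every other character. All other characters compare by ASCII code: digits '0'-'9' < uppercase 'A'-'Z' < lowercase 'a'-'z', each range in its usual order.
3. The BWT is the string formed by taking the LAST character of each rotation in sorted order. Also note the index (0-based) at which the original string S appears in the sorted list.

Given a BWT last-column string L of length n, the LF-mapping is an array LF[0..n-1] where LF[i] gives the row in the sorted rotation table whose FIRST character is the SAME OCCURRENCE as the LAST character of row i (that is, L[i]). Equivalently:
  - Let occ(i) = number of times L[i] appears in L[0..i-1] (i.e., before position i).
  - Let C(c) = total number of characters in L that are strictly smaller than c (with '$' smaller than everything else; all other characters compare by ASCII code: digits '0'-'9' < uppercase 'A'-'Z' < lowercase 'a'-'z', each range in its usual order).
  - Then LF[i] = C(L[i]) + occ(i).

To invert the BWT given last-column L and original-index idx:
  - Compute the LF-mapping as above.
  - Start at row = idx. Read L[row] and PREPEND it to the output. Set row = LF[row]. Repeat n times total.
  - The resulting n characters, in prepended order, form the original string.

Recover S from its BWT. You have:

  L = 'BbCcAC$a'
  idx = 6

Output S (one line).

LF mapping: 2 6 3 7 1 4 0 5
Walk LF starting at row 6, prepending L[row]:
  step 1: row=6, L[6]='$', prepend. Next row=LF[6]=0
  step 2: row=0, L[0]='B', prepend. Next row=LF[0]=2
  step 3: row=2, L[2]='C', prepend. Next row=LF[2]=3
  step 4: row=3, L[3]='c', prepend. Next row=LF[3]=7
  step 5: row=7, L[7]='a', prepend. Next row=LF[7]=5
  step 6: row=5, L[5]='C', prepend. Next row=LF[5]=4
  step 7: row=4, L[4]='A', prepend. Next row=LF[4]=1
  step 8: row=1, L[1]='b', prepend. Next row=LF[1]=6
Reversed output: bACacCB$

Answer: bACacCB$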